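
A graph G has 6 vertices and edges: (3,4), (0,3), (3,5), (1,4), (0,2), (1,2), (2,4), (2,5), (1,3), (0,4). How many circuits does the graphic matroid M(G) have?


A circuit in a graphic matroid = edge set of a simple cycle.
G has 6 vertices and 10 edges.
Enumerating all minimal edge subsets forming cycles...
Total circuits found: 22.

22


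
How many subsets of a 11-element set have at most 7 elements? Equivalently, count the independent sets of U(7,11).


Independent sets of U(7,11) are all subsets of size <= 7.
Count = C(11,0) + C(11,1) + C(11,2) + C(11,3) + C(11,4) + C(11,5) + C(11,6) + C(11,7)
     = 1 + 11 + 55 + 165 + 330 + 462 + 462 + 330
     = 1816.

1816


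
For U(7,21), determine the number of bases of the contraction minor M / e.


Contracting e from U(7,21) gives U(6,20).
Bases of U(6,20) = (20 choose 6) = 38760.

38760


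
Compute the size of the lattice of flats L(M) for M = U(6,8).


Flats of U(6,8): every subset of size < 6 is a flat, plus E itself.
Count = (8 choose 0) + (8 choose 1) + (8 choose 2) + (8 choose 3) + (8 choose 4) + (8 choose 5) + 1
     = 1 + 8 + 28 + 56 + 70 + 56 + 1
     = 220.

220


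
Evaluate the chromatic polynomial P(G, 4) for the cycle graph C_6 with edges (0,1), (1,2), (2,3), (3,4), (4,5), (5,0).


P(C_6, k) = (k-1)^6 + (-1)^6*(k-1).
P(4) = (3)^6 + 3
= 729 + 3 = 732.

732


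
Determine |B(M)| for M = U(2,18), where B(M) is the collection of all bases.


Bases of U(2,18) are all 2-element subsets of the 18-element ground set.
Number of bases = C(18,2).
C(18,2) = (18 * 17) / (1 * 2) = 153.

153


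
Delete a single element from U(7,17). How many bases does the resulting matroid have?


Deleting e from U(7,17) gives U(7,16) since n > r.
Bases of U(7,16) = C(16,7) = 16! / (7! * 9!) = 11440.

11440


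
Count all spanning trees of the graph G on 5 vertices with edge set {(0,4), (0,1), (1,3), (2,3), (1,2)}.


By Kirchhoff's matrix tree theorem, the number of spanning trees equals
the determinant of any cofactor of the Laplacian matrix L.
G has 5 vertices and 5 edges.
Computing the (4 x 4) cofactor determinant gives 3.

3


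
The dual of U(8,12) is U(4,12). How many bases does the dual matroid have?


The dual of U(r,n) is U(n-r, n) = U(4,12).
Bases of U(4,12) are all (4)-element subsets.
|B(M*)| = (12 choose 4) = 495.

495


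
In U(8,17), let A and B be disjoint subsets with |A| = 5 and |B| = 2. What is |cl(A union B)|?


|A union B| = 5 + 2 = 7 (disjoint).
In U(8,17), cl(S) = S if |S| < 8, else cl(S) = E.
Since 7 < 8, cl(A union B) = A union B.
|cl(A union B)| = 7.

7


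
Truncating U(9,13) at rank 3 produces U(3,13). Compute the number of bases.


Truncating U(9,13) to rank 3 gives U(3,13).
Bases of U(3,13) are all 3-element subsets of 13 elements.
Number of bases = C(13,3) = (13 * 12 * 11) / (1 * 2 * 3) = 286.

286


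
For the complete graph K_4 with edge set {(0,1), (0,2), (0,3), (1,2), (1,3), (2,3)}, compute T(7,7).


T(K_4; x,y) = x^3 + 3x^2 + 4xy + 2x + y^3 + 3y^2 + 2y.
Substituting x=7, y=7:
= 343 + 147 + 196 + 14 + 343 + 147 + 14
= 1204.

1204


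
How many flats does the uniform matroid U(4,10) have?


Flats of U(4,10): every subset of size < 4 is a flat, plus E itself.
Count = C(10,0) + C(10,1) + C(10,2) + C(10,3) + 1
     = 1 + 10 + 45 + 120 + 1
     = 177.

177


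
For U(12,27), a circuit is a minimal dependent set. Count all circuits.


In U(12,27), circuits are the (13)-element subsets.
Any set of 13 elements is dependent, and removing any one element gives
an independent set of size 12, so it is a minimal dependent set.
Number of circuits = C(27,13) = 20058300.

20058300


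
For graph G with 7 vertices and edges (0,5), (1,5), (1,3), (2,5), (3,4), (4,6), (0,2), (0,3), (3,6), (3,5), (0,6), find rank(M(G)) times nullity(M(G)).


r(M) = |V| - c = 7 - 1 = 6.
nullity = |E| - r(M) = 11 - 6 = 5.
Product = 6 * 5 = 30.

30


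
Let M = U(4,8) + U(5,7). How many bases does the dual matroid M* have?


(M1+M2)* = M1* + M2*.
M1* = U(4,8), bases: C(8,4) = 70.
M2* = U(2,7), bases: C(7,2) = 21.
|B(M*)| = 70 * 21 = 1470.

1470


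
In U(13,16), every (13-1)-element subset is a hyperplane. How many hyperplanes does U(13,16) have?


Hyperplanes of U(13,16) are flats of rank 12.
In a uniform matroid, these are exactly the (12)-element subsets.
Count = (16 choose 12) = 1820.

1820


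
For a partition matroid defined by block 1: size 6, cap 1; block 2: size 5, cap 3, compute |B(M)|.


A basis picks exactly ci elements from block i.
Number of bases = product of C(|Si|, ci).
= C(6,1) * C(5,3)
= 6 * 10
= 60.

60


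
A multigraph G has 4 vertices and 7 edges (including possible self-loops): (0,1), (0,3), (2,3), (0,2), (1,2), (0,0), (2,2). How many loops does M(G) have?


In a graphic matroid, a loop is a self-loop edge (u,u) with rank 0.
Examining all 7 edges for self-loops...
Self-loops found: (0,0), (2,2)
Number of loops = 2.

2


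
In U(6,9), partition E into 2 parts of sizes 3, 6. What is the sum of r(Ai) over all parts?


r(Ai) = min(|Ai|, 6) for each part.
Sum = min(3,6) + min(6,6)
    = 3 + 6
    = 9.

9


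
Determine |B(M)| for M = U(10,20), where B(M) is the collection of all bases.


Bases of U(10,20) are all 10-element subsets of the 20-element ground set.
Number of bases = C(20,10).
C(20,10) = 20! / (10! * 10!) = 184756.

184756


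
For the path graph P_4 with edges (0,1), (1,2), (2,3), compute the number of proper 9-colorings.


P(P_4, k) = k * (k-1)^(3).
P(9) = 9 * 8^3 = 9 * 512 = 4608.

4608


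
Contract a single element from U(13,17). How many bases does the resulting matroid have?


Contracting e from U(13,17) gives U(12,16).
Bases of U(12,16) = (16 choose 12) = 1820.

1820


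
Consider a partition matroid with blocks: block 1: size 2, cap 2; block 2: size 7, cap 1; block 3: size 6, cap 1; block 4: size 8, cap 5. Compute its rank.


Rank of a partition matroid = sum of min(|Si|, ci) for each block.
= min(2,2) + min(7,1) + min(6,1) + min(8,5)
= 2 + 1 + 1 + 5
= 9.

9


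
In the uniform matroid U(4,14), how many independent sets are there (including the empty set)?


Independent sets of U(4,14) are all subsets of size <= 4.
Count = C(14,0) + C(14,1) + C(14,2) + C(14,3) + C(14,4)
     = 1 + 14 + 91 + 364 + 1001
     = 1471.

1471


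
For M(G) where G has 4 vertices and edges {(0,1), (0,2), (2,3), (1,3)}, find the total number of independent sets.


An independent set in a graphic matroid is an acyclic edge subset.
G has 4 vertices and 4 edges.
Enumerate all 2^4 = 16 subsets, checking for acyclicity.
Total independent sets = 15.

15


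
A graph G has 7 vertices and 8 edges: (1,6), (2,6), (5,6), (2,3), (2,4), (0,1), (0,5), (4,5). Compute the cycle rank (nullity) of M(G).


Cycle rank (nullity) = |E| - r(M) = |E| - (|V| - c).
|E| = 8, |V| = 7, c = 1.
Nullity = 8 - (7 - 1) = 8 - 6 = 2.

2


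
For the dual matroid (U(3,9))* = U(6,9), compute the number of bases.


The dual of U(r,n) is U(n-r, n) = U(6,9).
Bases of U(6,9) are all (6)-element subsets.
|B(M*)| = C(9,6) = 84.

84


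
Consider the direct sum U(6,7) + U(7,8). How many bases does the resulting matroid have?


Bases of a direct sum M1 + M2: |B| = |B(M1)| * |B(M2)|.
|B(U(6,7))| = C(7,6) = 7.
|B(U(7,8))| = C(8,7) = 8.
Total bases = 7 * 8 = 56.

56


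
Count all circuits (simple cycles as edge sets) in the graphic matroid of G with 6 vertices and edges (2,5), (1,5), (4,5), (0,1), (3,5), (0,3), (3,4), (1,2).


A circuit in a graphic matroid = edge set of a simple cycle.
G has 6 vertices and 8 edges.
Enumerating all minimal edge subsets forming cycles...
Total circuits found: 6.

6


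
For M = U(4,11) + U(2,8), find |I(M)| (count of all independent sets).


For a direct sum, |I(M1+M2)| = |I(M1)| * |I(M2)|.
|I(U(4,11))| = sum C(11,k) for k=0..4 = 562.
|I(U(2,8))| = sum C(8,k) for k=0..2 = 37.
Total = 562 * 37 = 20794.

20794


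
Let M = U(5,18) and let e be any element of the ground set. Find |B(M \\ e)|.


Deleting e from U(5,18) gives U(5,17) since n > r.
Bases of U(5,17) = (17 choose 5) = 6188.

6188


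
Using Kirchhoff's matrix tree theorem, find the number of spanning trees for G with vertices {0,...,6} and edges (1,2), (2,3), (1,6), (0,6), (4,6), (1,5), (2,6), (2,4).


By Kirchhoff's matrix tree theorem, the number of spanning trees equals
the determinant of any cofactor of the Laplacian matrix L.
G has 7 vertices and 8 edges.
Computing the (6 x 6) cofactor determinant gives 8.

8


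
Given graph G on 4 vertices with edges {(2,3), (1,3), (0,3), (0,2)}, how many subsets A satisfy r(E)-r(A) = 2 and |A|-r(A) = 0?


R(x,y) = sum over A in 2^E of x^(r(E)-r(A)) * y^(|A|-r(A)).
G has 4 vertices, 4 edges. r(E) = 3.
Enumerate all 2^4 = 16 subsets.
Count subsets with r(E)-r(A)=2 and |A|-r(A)=0: 4.

4


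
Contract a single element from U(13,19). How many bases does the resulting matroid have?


Contracting e from U(13,19) gives U(12,18).
Bases of U(12,18) = (18 choose 12) = 18564.

18564


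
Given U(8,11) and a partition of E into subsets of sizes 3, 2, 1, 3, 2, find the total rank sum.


r(Ai) = min(|Ai|, 8) for each part.
Sum = min(3,8) + min(2,8) + min(1,8) + min(3,8) + min(2,8)
    = 3 + 2 + 1 + 3 + 2
    = 11.

11


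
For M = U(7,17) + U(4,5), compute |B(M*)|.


(M1+M2)* = M1* + M2*.
M1* = U(10,17), bases: C(17,10) = 19448.
M2* = U(1,5), bases: C(5,1) = 5.
|B(M*)| = 19448 * 5 = 97240.

97240


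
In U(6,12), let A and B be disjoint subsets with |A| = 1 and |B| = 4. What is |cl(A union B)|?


|A union B| = 1 + 4 = 5 (disjoint).
In U(6,12), cl(S) = S if |S| < 6, else cl(S) = E.
Since 5 < 6, cl(A union B) = A union B.
|cl(A union B)| = 5.

5


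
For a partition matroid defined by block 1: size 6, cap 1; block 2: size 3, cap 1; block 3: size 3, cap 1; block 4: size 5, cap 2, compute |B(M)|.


A basis picks exactly ci elements from block i.
Number of bases = product of C(|Si|, ci).
= C(6,1) * C(3,1) * C(3,1) * C(5,2)
= 6 * 3 * 3 * 10
= 540.

540


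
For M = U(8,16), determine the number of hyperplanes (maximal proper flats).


Hyperplanes of U(8,16) are flats of rank 7.
In a uniform matroid, these are exactly the (7)-element subsets.
Count = C(16,7) = 16! / (7! * 9!) = 11440.

11440


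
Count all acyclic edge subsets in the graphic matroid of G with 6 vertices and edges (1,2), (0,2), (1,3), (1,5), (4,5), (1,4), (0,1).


An independent set in a graphic matroid is an acyclic edge subset.
G has 6 vertices and 7 edges.
Enumerate all 2^7 = 128 subsets, checking for acyclicity.
Total independent sets = 98.

98


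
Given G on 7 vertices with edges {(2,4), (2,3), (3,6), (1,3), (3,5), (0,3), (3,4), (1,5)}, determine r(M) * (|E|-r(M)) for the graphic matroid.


r(M) = |V| - c = 7 - 1 = 6.
nullity = |E| - r(M) = 8 - 6 = 2.
Product = 6 * 2 = 12.

12


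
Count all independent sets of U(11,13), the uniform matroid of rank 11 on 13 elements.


Independent sets of U(11,13) are all subsets of size <= 11.
Count = C(13,0) + C(13,1) + C(13,2) + C(13,3) + C(13,4) + C(13,5) + C(13,6) + C(13,7) + C(13,8) + C(13,9) + C(13,10) + C(13,11)
     = 1 + 13 + 78 + 286 + 715 + 1287 + 1716 + 1716 + 1287 + 715 + 286 + 78
     = 8178.

8178


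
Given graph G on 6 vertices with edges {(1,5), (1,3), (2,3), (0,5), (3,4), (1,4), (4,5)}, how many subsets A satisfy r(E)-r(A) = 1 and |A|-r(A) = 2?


R(x,y) = sum over A in 2^E of x^(r(E)-r(A)) * y^(|A|-r(A)).
G has 6 vertices, 7 edges. r(E) = 5.
Enumerate all 2^7 = 128 subsets.
Count subsets with r(E)-r(A)=1 and |A|-r(A)=2: 2.

2


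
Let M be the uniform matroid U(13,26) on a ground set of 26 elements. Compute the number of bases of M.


Bases of U(13,26) are all 13-element subsets of the 26-element ground set.
Number of bases = C(26,13).
(26 choose 13) = 10400600.

10400600


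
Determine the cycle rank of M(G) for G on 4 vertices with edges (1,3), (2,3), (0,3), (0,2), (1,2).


Cycle rank (nullity) = |E| - r(M) = |E| - (|V| - c).
|E| = 5, |V| = 4, c = 1.
Nullity = 5 - (4 - 1) = 5 - 3 = 2.

2


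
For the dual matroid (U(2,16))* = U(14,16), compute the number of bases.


The dual of U(r,n) is U(n-r, n) = U(14,16).
Bases of U(14,16) are all (14)-element subsets.
|B(M*)| = (16 choose 14) = 120.

120


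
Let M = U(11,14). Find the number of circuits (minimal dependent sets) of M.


In U(11,14), circuits are the (12)-element subsets.
Any set of 12 elements is dependent, and removing any one element gives
an independent set of size 11, so it is a minimal dependent set.
Number of circuits = (14 choose 12) = 91.

91


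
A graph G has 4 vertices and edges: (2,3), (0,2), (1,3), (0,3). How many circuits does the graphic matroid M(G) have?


A circuit in a graphic matroid = edge set of a simple cycle.
G has 4 vertices and 4 edges.
Enumerating all minimal edge subsets forming cycles...
Total circuits found: 1.

1


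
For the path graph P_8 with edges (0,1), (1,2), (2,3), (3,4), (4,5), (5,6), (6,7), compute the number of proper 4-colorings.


P(P_8, k) = k * (k-1)^(7).
P(4) = 4 * 3^7 = 4 * 2187 = 8748.

8748


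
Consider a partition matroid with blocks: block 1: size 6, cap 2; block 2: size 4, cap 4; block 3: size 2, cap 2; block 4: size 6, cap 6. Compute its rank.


Rank of a partition matroid = sum of min(|Si|, ci) for each block.
= min(6,2) + min(4,4) + min(2,2) + min(6,6)
= 2 + 4 + 2 + 6
= 14.

14


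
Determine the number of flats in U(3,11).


Flats of U(3,11): every subset of size < 3 is a flat, plus E itself.
Count = C(11,0) + C(11,1) + C(11,2) + 1
     = 1 + 11 + 55 + 1
     = 68.

68


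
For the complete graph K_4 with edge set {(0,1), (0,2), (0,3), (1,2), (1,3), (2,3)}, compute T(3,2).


T(K_4; x,y) = x^3 + 3x^2 + 4xy + 2x + y^3 + 3y^2 + 2y.
Substituting x=3, y=2:
= 27 + 27 + 24 + 6 + 8 + 12 + 4
= 108.

108


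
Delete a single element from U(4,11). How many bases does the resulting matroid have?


Deleting e from U(4,11) gives U(4,10) since n > r.
Bases of U(4,10) = C(10,4) = (10 * 9 * 8 * 7) / (1 * 2 * 3 * 4) = 210.

210


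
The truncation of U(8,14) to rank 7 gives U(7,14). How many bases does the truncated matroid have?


Truncating U(8,14) to rank 7 gives U(7,14).
Bases of U(7,14) are all 7-element subsets of 14 elements.
Number of bases = C(14,7) = 3432.

3432


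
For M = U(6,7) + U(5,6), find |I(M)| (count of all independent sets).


For a direct sum, |I(M1+M2)| = |I(M1)| * |I(M2)|.
|I(U(6,7))| = sum C(7,k) for k=0..6 = 127.
|I(U(5,6))| = sum C(6,k) for k=0..5 = 63.
Total = 127 * 63 = 8001.

8001


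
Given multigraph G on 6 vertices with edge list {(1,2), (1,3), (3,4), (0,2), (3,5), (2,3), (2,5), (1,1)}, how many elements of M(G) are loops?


In a graphic matroid, a loop is a self-loop edge (u,u) with rank 0.
Examining all 8 edges for self-loops...
Self-loops found: (1,1)
Number of loops = 1.

1


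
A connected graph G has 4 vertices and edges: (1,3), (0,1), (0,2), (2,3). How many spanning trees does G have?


By Kirchhoff's matrix tree theorem, the number of spanning trees equals
the determinant of any cofactor of the Laplacian matrix L.
G has 4 vertices and 4 edges.
Computing the (3 x 3) cofactor determinant gives 4.

4


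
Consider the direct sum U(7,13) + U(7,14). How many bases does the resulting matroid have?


Bases of a direct sum M1 + M2: |B| = |B(M1)| * |B(M2)|.
|B(U(7,13))| = C(13,7) = 1716.
|B(U(7,14))| = C(14,7) = 3432.
Total bases = 1716 * 3432 = 5889312.

5889312


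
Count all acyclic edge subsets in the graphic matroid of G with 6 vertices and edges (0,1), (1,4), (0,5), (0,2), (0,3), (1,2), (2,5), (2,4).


An independent set in a graphic matroid is an acyclic edge subset.
G has 6 vertices and 8 edges.
Enumerate all 2^8 = 256 subsets, checking for acyclicity.
Total independent sets = 164.

164


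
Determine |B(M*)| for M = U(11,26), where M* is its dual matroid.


The dual of U(r,n) is U(n-r, n) = U(15,26).
Bases of U(15,26) are all (15)-element subsets.
|B(M*)| = C(26,15) = 26! / (15! * 11!) = 7726160.

7726160


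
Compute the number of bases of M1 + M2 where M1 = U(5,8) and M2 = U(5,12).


Bases of a direct sum M1 + M2: |B| = |B(M1)| * |B(M2)|.
|B(U(5,8))| = C(8,5) = 56.
|B(U(5,12))| = C(12,5) = 792.
Total bases = 56 * 792 = 44352.

44352


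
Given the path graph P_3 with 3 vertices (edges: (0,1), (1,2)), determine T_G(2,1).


A path on 3 vertices is a tree with 2 edges.
T(x,y) = x^(2) for any tree.
T(2,1) = 2^2 = 4.

4


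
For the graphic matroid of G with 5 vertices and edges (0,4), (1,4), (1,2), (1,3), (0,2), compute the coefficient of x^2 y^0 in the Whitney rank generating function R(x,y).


R(x,y) = sum over A in 2^E of x^(r(E)-r(A)) * y^(|A|-r(A)).
G has 5 vertices, 5 edges. r(E) = 4.
Enumerate all 2^5 = 32 subsets.
Count subsets with r(E)-r(A)=2 and |A|-r(A)=0: 10.

10


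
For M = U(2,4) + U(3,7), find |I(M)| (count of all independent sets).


For a direct sum, |I(M1+M2)| = |I(M1)| * |I(M2)|.
|I(U(2,4))| = sum C(4,k) for k=0..2 = 11.
|I(U(3,7))| = sum C(7,k) for k=0..3 = 64.
Total = 11 * 64 = 704.

704


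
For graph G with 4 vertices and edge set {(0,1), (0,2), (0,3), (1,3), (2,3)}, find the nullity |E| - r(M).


Cycle rank (nullity) = |E| - r(M) = |E| - (|V| - c).
|E| = 5, |V| = 4, c = 1.
Nullity = 5 - (4 - 1) = 5 - 3 = 2.

2


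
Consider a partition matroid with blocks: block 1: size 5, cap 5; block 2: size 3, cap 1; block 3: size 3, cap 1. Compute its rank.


Rank of a partition matroid = sum of min(|Si|, ci) for each block.
= min(5,5) + min(3,1) + min(3,1)
= 5 + 1 + 1
= 7.

7


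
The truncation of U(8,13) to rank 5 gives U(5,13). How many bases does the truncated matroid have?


Truncating U(8,13) to rank 5 gives U(5,13).
Bases of U(5,13) are all 5-element subsets of 13 elements.
Number of bases = C(13,5) = 13! / (5! * 8!) = 1287.

1287


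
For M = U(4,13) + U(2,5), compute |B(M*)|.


(M1+M2)* = M1* + M2*.
M1* = U(9,13), bases: C(13,9) = 715.
M2* = U(3,5), bases: C(5,3) = 10.
|B(M*)| = 715 * 10 = 7150.

7150


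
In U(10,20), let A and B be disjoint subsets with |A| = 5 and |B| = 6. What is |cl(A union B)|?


|A union B| = 5 + 6 = 11 (disjoint).
In U(10,20), cl(S) = S if |S| < 10, else cl(S) = E.
Since 11 >= 10, cl(A union B) = E.
|cl(A union B)| = 20.

20


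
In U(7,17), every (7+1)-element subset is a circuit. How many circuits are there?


In U(7,17), circuits are the (8)-element subsets.
Any set of 8 elements is dependent, and removing any one element gives
an independent set of size 7, so it is a minimal dependent set.
Number of circuits = C(17,8) = 24310.

24310


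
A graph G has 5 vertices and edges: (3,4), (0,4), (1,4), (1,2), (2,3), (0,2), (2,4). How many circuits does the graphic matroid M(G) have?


A circuit in a graphic matroid = edge set of a simple cycle.
G has 5 vertices and 7 edges.
Enumerating all minimal edge subsets forming cycles...
Total circuits found: 6.

6


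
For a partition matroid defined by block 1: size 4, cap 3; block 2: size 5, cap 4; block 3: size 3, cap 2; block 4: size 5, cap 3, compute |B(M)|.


A basis picks exactly ci elements from block i.
Number of bases = product of C(|Si|, ci).
= C(4,3) * C(5,4) * C(3,2) * C(5,3)
= 4 * 5 * 3 * 10
= 600.

600


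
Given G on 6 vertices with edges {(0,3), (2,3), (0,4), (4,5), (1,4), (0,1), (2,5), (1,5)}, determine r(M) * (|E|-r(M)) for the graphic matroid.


r(M) = |V| - c = 6 - 1 = 5.
nullity = |E| - r(M) = 8 - 5 = 3.
Product = 5 * 3 = 15.

15


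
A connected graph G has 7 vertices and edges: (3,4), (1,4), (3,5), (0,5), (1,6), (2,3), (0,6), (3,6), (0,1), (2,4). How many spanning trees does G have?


By Kirchhoff's matrix tree theorem, the number of spanning trees equals
the determinant of any cofactor of the Laplacian matrix L.
G has 7 vertices and 10 edges.
Computing the (6 x 6) cofactor determinant gives 94.

94


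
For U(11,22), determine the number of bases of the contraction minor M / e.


Contracting e from U(11,22) gives U(10,21).
Bases of U(10,21) = (21 choose 10) = 352716.

352716


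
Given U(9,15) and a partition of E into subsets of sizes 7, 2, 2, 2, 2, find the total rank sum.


r(Ai) = min(|Ai|, 9) for each part.
Sum = min(7,9) + min(2,9) + min(2,9) + min(2,9) + min(2,9)
    = 7 + 2 + 2 + 2 + 2
    = 15.

15


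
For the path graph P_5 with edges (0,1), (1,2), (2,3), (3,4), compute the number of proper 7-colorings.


P(P_5, k) = k * (k-1)^(4).
P(7) = 7 * 6^4 = 7 * 1296 = 9072.

9072


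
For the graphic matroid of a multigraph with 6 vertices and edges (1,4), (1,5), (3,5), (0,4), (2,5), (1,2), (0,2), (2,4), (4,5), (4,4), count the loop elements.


In a graphic matroid, a loop is a self-loop edge (u,u) with rank 0.
Examining all 10 edges for self-loops...
Self-loops found: (4,4)
Number of loops = 1.

1


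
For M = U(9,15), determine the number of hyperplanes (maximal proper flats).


Hyperplanes of U(9,15) are flats of rank 8.
In a uniform matroid, these are exactly the (8)-element subsets.
Count = C(15,8) = 6435.

6435


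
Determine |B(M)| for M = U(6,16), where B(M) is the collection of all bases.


Bases of U(6,16) are all 6-element subsets of the 16-element ground set.
Number of bases = C(16,6).
C(16,6) = 8008.

8008


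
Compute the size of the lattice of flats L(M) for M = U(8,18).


Flats of U(8,18): every subset of size < 8 is a flat, plus E itself.
Count = (18 choose 0) + (18 choose 1) + (18 choose 2) + (18 choose 3) + (18 choose 4) + (18 choose 5) + (18 choose 6) + (18 choose 7) + 1
     = 1 + 18 + 153 + 816 + 3060 + 8568 + 18564 + 31824 + 1
     = 63005.

63005


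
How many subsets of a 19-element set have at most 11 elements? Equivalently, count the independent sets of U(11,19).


Independent sets of U(11,19) are all subsets of size <= 11.
Count = (19 choose 0) + (19 choose 1) + (19 choose 2) + (19 choose 3) + (19 choose 4) + (19 choose 5) + (19 choose 6) + (19 choose 7) + (19 choose 8) + (19 choose 9) + (19 choose 10) + (19 choose 11)
     = 1 + 19 + 171 + 969 + 3876 + 11628 + 27132 + 50388 + 75582 + 92378 + 92378 + 75582
     = 430104.

430104


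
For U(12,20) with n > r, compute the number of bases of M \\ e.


Deleting e from U(12,20) gives U(12,19) since n > r.
Bases of U(12,19) = C(19,12) = 19! / (12! * 7!) = 50388.

50388


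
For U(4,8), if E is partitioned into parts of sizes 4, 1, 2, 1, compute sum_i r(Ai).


r(Ai) = min(|Ai|, 4) for each part.
Sum = min(4,4) + min(1,4) + min(2,4) + min(1,4)
    = 4 + 1 + 2 + 1
    = 8.

8


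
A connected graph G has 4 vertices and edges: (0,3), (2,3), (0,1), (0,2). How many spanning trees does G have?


By Kirchhoff's matrix tree theorem, the number of spanning trees equals
the determinant of any cofactor of the Laplacian matrix L.
G has 4 vertices and 4 edges.
Computing the (3 x 3) cofactor determinant gives 3.

3


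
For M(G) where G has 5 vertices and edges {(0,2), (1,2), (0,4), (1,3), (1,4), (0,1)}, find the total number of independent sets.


An independent set in a graphic matroid is an acyclic edge subset.
G has 5 vertices and 6 edges.
Enumerate all 2^6 = 64 subsets, checking for acyclicity.
Total independent sets = 48.

48


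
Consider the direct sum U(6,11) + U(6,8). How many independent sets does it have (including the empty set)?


For a direct sum, |I(M1+M2)| = |I(M1)| * |I(M2)|.
|I(U(6,11))| = sum C(11,k) for k=0..6 = 1486.
|I(U(6,8))| = sum C(8,k) for k=0..6 = 247.
Total = 1486 * 247 = 367042.

367042


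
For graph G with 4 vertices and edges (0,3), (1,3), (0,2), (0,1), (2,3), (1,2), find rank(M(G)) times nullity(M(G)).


r(M) = |V| - c = 4 - 1 = 3.
nullity = |E| - r(M) = 6 - 3 = 3.
Product = 3 * 3 = 9.

9


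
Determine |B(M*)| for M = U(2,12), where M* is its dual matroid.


The dual of U(r,n) is U(n-r, n) = U(10,12).
Bases of U(10,12) are all (10)-element subsets.
|B(M*)| = (12 choose 10) = 66.

66


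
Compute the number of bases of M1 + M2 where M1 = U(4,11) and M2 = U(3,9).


Bases of a direct sum M1 + M2: |B| = |B(M1)| * |B(M2)|.
|B(U(4,11))| = C(11,4) = 330.
|B(U(3,9))| = C(9,3) = 84.
Total bases = 330 * 84 = 27720.

27720


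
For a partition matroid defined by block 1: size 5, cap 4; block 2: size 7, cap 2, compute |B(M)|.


A basis picks exactly ci elements from block i.
Number of bases = product of C(|Si|, ci).
= C(5,4) * C(7,2)
= 5 * 21
= 105.

105


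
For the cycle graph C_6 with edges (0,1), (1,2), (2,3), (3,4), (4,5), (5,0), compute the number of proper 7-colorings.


P(C_6, k) = (k-1)^6 + (-1)^6*(k-1).
P(7) = (6)^6 + 6
= 46656 + 6 = 46662.

46662


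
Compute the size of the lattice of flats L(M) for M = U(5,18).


Flats of U(5,18): every subset of size < 5 is a flat, plus E itself.
Count = (18 choose 0) + (18 choose 1) + (18 choose 2) + (18 choose 3) + (18 choose 4) + 1
     = 1 + 18 + 153 + 816 + 3060 + 1
     = 4049.

4049


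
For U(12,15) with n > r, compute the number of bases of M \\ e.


Deleting e from U(12,15) gives U(12,14) since n > r.
Bases of U(12,14) = C(14,12) = 91.

91


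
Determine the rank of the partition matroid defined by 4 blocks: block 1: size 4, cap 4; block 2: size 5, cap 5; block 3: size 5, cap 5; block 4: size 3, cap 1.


Rank of a partition matroid = sum of min(|Si|, ci) for each block.
= min(4,4) + min(5,5) + min(5,5) + min(3,1)
= 4 + 5 + 5 + 1
= 15.

15


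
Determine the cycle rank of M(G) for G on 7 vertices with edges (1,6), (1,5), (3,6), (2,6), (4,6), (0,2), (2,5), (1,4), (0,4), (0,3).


Cycle rank (nullity) = |E| - r(M) = |E| - (|V| - c).
|E| = 10, |V| = 7, c = 1.
Nullity = 10 - (7 - 1) = 10 - 6 = 4.

4


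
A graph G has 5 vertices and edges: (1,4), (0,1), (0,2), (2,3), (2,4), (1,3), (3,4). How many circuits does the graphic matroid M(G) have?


A circuit in a graphic matroid = edge set of a simple cycle.
G has 5 vertices and 7 edges.
Enumerating all minimal edge subsets forming cycles...
Total circuits found: 7.

7


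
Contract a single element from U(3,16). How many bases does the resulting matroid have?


Contracting e from U(3,16) gives U(2,15).
Bases of U(2,15) = C(15,2) = (15 * 14) / (1 * 2) = 105.

105


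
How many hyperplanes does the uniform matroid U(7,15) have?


Hyperplanes of U(7,15) are flats of rank 6.
In a uniform matroid, these are exactly the (6)-element subsets.
Count = (15 choose 6) = 5005.

5005


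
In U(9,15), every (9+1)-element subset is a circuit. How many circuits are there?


In U(9,15), circuits are the (10)-element subsets.
Any set of 10 elements is dependent, and removing any one element gives
an independent set of size 9, so it is a minimal dependent set.
Number of circuits = (15 choose 10) = 3003.

3003


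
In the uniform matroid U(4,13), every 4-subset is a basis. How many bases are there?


Bases of U(4,13) are all 4-element subsets of the 13-element ground set.
Number of bases = C(13,4).
C(13,4) = 13! / (4! * 9!) = 715.

715


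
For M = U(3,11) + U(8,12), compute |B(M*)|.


(M1+M2)* = M1* + M2*.
M1* = U(8,11), bases: C(11,8) = 165.
M2* = U(4,12), bases: C(12,4) = 495.
|B(M*)| = 165 * 495 = 81675.

81675


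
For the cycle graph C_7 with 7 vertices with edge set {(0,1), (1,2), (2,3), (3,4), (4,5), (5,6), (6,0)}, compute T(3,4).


T(C_7; x,y) = x + x^2 + ... + x^(6) + y.
T(3,4) = 3^1 + 3^2 + 3^3 + 3^4 + 3^5 + 3^6 + 4
= 3 + 9 + 27 + 81 + 243 + 729 + 4
= 1096.

1096


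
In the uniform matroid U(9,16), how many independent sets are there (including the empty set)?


Independent sets of U(9,16) are all subsets of size <= 9.
Count = (16 choose 0) + (16 choose 1) + (16 choose 2) + (16 choose 3) + (16 choose 4) + (16 choose 5) + (16 choose 6) + (16 choose 7) + (16 choose 8) + (16 choose 9)
     = 1 + 16 + 120 + 560 + 1820 + 4368 + 8008 + 11440 + 12870 + 11440
     = 50643.

50643


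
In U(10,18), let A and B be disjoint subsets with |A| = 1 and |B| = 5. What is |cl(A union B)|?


|A union B| = 1 + 5 = 6 (disjoint).
In U(10,18), cl(S) = S if |S| < 10, else cl(S) = E.
Since 6 < 10, cl(A union B) = A union B.
|cl(A union B)| = 6.

6


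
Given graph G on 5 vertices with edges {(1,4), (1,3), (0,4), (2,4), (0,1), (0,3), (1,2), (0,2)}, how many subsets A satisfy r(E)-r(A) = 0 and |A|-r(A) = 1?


R(x,y) = sum over A in 2^E of x^(r(E)-r(A)) * y^(|A|-r(A)).
G has 5 vertices, 8 edges. r(E) = 4.
Enumerate all 2^8 = 256 subsets.
Count subsets with r(E)-r(A)=0 and |A|-r(A)=1: 48.

48


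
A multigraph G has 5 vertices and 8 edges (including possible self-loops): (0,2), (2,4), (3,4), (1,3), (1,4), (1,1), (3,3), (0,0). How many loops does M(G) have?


In a graphic matroid, a loop is a self-loop edge (u,u) with rank 0.
Examining all 8 edges for self-loops...
Self-loops found: (1,1), (3,3), (0,0)
Number of loops = 3.

3


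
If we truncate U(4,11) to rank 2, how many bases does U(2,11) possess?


Truncating U(4,11) to rank 2 gives U(2,11).
Bases of U(2,11) are all 2-element subsets of 11 elements.
Number of bases = C(11,2) = 11! / (2! * 9!) = 55.

55


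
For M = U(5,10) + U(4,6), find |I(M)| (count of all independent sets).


For a direct sum, |I(M1+M2)| = |I(M1)| * |I(M2)|.
|I(U(5,10))| = sum C(10,k) for k=0..5 = 638.
|I(U(4,6))| = sum C(6,k) for k=0..4 = 57.
Total = 638 * 57 = 36366.

36366


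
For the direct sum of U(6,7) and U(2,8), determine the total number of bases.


Bases of a direct sum M1 + M2: |B| = |B(M1)| * |B(M2)|.
|B(U(6,7))| = C(7,6) = 7.
|B(U(2,8))| = C(8,2) = 28.
Total bases = 7 * 28 = 196.

196


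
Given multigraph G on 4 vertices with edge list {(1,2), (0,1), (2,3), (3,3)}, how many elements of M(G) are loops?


In a graphic matroid, a loop is a self-loop edge (u,u) with rank 0.
Examining all 4 edges for self-loops...
Self-loops found: (3,3)
Number of loops = 1.

1


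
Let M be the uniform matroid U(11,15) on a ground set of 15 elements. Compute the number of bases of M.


Bases of U(11,15) are all 11-element subsets of the 15-element ground set.
Number of bases = C(15,11).
C(15,11) = 15! / (11! * 4!) = 1365.

1365


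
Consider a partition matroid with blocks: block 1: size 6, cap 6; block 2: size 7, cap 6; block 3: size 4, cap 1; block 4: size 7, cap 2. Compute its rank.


Rank of a partition matroid = sum of min(|Si|, ci) for each block.
= min(6,6) + min(7,6) + min(4,1) + min(7,2)
= 6 + 6 + 1 + 2
= 15.

15


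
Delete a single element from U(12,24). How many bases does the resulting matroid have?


Deleting e from U(12,24) gives U(12,23) since n > r.
Bases of U(12,23) = C(23,12) = 1352078.

1352078


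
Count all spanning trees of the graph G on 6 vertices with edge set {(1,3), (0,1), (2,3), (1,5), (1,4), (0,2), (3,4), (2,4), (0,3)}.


By Kirchhoff's matrix tree theorem, the number of spanning trees equals
the determinant of any cofactor of the Laplacian matrix L.
G has 6 vertices and 9 edges.
Computing the (5 x 5) cofactor determinant gives 45.

45


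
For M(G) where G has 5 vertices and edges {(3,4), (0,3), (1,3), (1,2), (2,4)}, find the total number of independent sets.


An independent set in a graphic matroid is an acyclic edge subset.
G has 5 vertices and 5 edges.
Enumerate all 2^5 = 32 subsets, checking for acyclicity.
Total independent sets = 30.

30


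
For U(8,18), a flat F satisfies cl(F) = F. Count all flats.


Flats of U(8,18): every subset of size < 8 is a flat, plus E itself.
Count = C(18,0) + C(18,1) + C(18,2) + C(18,3) + C(18,4) + C(18,5) + C(18,6) + C(18,7) + 1
     = 1 + 18 + 153 + 816 + 3060 + 8568 + 18564 + 31824 + 1
     = 63005.

63005


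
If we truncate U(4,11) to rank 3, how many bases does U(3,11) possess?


Truncating U(4,11) to rank 3 gives U(3,11).
Bases of U(3,11) are all 3-element subsets of 11 elements.
Number of bases = C(11,3) = 11! / (3! * 8!) = 165.

165


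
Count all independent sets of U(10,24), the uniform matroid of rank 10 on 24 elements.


Independent sets of U(10,24) are all subsets of size <= 10.
Count = (24 choose 0) + (24 choose 1) + (24 choose 2) + (24 choose 3) + (24 choose 4) + (24 choose 5) + (24 choose 6) + (24 choose 7) + (24 choose 8) + (24 choose 9) + (24 choose 10)
     = 1 + 24 + 276 + 2024 + 10626 + 42504 + 134596 + 346104 + 735471 + 1307504 + 1961256
     = 4540386.

4540386


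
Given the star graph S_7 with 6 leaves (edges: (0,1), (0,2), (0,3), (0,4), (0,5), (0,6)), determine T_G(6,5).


A star on 7 vertices is a tree with 6 edges.
T(x,y) = x^(6) for any tree.
T(6,5) = 6^6 = 46656.

46656


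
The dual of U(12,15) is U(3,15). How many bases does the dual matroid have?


The dual of U(r,n) is U(n-r, n) = U(3,15).
Bases of U(3,15) are all (3)-element subsets.
|B(M*)| = C(15,3) = (15 * 14 * 13) / (1 * 2 * 3) = 455.

455


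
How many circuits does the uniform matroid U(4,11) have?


In U(4,11), circuits are the (5)-element subsets.
Any set of 5 elements is dependent, and removing any one element gives
an independent set of size 4, so it is a minimal dependent set.
Number of circuits = C(11,5) = 11! / (5! * 6!) = 462.

462


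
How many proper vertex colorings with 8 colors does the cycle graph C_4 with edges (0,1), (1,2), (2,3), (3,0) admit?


P(C_4, k) = (k-1)^4 + (-1)^4*(k-1).
P(8) = (7)^4 + 7
= 2401 + 7 = 2408.

2408


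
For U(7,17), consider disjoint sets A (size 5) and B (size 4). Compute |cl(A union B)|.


|A union B| = 5 + 4 = 9 (disjoint).
In U(7,17), cl(S) = S if |S| < 7, else cl(S) = E.
Since 9 >= 7, cl(A union B) = E.
|cl(A union B)| = 17.

17


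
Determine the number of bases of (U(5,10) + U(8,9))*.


(M1+M2)* = M1* + M2*.
M1* = U(5,10), bases: C(10,5) = 252.
M2* = U(1,9), bases: C(9,1) = 9.
|B(M*)| = 252 * 9 = 2268.

2268


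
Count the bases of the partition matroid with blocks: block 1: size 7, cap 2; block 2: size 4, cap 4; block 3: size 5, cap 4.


A basis picks exactly ci elements from block i.
Number of bases = product of C(|Si|, ci).
= C(7,2) * C(4,4) * C(5,4)
= 21 * 1 * 5
= 105.

105


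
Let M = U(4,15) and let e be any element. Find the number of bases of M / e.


Contracting e from U(4,15) gives U(3,14).
Bases of U(3,14) = (14 choose 3) = 364.

364


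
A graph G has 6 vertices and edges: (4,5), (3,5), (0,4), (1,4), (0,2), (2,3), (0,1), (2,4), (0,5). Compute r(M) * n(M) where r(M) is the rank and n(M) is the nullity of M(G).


r(M) = |V| - c = 6 - 1 = 5.
nullity = |E| - r(M) = 9 - 5 = 4.
Product = 5 * 4 = 20.

20


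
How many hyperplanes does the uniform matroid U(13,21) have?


Hyperplanes of U(13,21) are flats of rank 12.
In a uniform matroid, these are exactly the (12)-element subsets.
Count = C(21,12) = 293930.

293930


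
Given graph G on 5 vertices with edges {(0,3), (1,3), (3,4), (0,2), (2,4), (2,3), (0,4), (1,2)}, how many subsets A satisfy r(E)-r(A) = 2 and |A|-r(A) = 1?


R(x,y) = sum over A in 2^E of x^(r(E)-r(A)) * y^(|A|-r(A)).
G has 5 vertices, 8 edges. r(E) = 4.
Enumerate all 2^8 = 256 subsets.
Count subsets with r(E)-r(A)=2 and |A|-r(A)=1: 5.

5


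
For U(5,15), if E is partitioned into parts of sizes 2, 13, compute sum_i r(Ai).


r(Ai) = min(|Ai|, 5) for each part.
Sum = min(2,5) + min(13,5)
    = 2 + 5
    = 7.

7


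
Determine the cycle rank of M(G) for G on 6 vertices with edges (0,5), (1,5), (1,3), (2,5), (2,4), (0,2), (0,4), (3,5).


Cycle rank (nullity) = |E| - r(M) = |E| - (|V| - c).
|E| = 8, |V| = 6, c = 1.
Nullity = 8 - (6 - 1) = 8 - 5 = 3.

3


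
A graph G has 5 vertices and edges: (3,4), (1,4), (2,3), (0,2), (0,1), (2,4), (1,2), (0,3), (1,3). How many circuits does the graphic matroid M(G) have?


A circuit in a graphic matroid = edge set of a simple cycle.
G has 5 vertices and 9 edges.
Enumerating all minimal edge subsets forming cycles...
Total circuits found: 22.

22


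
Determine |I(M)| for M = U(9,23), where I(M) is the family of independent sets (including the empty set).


Independent sets of U(9,23) are all subsets of size <= 9.
Count = C(23,0) + C(23,1) + C(23,2) + C(23,3) + C(23,4) + C(23,5) + C(23,6) + C(23,7) + C(23,8) + C(23,9)
     = 1 + 23 + 253 + 1771 + 8855 + 33649 + 100947 + 245157 + 490314 + 817190
     = 1698160.

1698160


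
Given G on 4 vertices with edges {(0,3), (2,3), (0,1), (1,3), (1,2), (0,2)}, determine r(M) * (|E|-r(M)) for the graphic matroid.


r(M) = |V| - c = 4 - 1 = 3.
nullity = |E| - r(M) = 6 - 3 = 3.
Product = 3 * 3 = 9.

9


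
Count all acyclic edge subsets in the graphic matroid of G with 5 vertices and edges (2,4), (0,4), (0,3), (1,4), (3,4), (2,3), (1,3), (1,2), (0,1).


An independent set in a graphic matroid is an acyclic edge subset.
G has 5 vertices and 9 edges.
Enumerate all 2^9 = 512 subsets, checking for acyclicity.
Total independent sets = 198.

198


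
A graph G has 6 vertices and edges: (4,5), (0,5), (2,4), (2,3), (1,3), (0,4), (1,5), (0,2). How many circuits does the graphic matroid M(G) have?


A circuit in a graphic matroid = edge set of a simple cycle.
G has 6 vertices and 8 edges.
Enumerating all minimal edge subsets forming cycles...
Total circuits found: 7.

7


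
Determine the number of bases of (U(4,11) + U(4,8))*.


(M1+M2)* = M1* + M2*.
M1* = U(7,11), bases: C(11,7) = 330.
M2* = U(4,8), bases: C(8,4) = 70.
|B(M*)| = 330 * 70 = 23100.

23100


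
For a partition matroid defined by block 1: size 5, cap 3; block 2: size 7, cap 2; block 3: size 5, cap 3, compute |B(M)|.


A basis picks exactly ci elements from block i.
Number of bases = product of C(|Si|, ci).
= C(5,3) * C(7,2) * C(5,3)
= 10 * 21 * 10
= 2100.

2100


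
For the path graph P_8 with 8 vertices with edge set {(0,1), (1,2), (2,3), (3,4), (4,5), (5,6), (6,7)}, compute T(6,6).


A path on 8 vertices is a tree with 7 edges.
T(x,y) = x^(7) for any tree.
T(6,6) = 6^7 = 279936.

279936


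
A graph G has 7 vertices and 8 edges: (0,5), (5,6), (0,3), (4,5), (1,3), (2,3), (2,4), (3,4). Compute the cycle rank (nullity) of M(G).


Cycle rank (nullity) = |E| - r(M) = |E| - (|V| - c).
|E| = 8, |V| = 7, c = 1.
Nullity = 8 - (7 - 1) = 8 - 6 = 2.

2


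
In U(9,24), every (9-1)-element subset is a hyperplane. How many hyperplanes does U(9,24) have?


Hyperplanes of U(9,24) are flats of rank 8.
In a uniform matroid, these are exactly the (8)-element subsets.
Count = (24 choose 8) = 735471.

735471


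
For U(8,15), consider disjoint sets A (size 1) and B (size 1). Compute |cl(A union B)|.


|A union B| = 1 + 1 = 2 (disjoint).
In U(8,15), cl(S) = S if |S| < 8, else cl(S) = E.
Since 2 < 8, cl(A union B) = A union B.
|cl(A union B)| = 2.

2


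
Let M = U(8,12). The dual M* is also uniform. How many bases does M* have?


The dual of U(r,n) is U(n-r, n) = U(4,12).
Bases of U(4,12) are all (4)-element subsets.
|B(M*)| = C(12,4) = 12! / (4! * 8!) = 495.

495


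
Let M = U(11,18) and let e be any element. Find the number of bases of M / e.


Contracting e from U(11,18) gives U(10,17).
Bases of U(10,17) = C(17,10) = 19448.

19448


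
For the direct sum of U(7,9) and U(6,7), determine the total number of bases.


Bases of a direct sum M1 + M2: |B| = |B(M1)| * |B(M2)|.
|B(U(7,9))| = C(9,7) = 36.
|B(U(6,7))| = C(7,6) = 7.
Total bases = 36 * 7 = 252.

252


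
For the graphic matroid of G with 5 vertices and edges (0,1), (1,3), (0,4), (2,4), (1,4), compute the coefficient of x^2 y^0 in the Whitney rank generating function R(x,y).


R(x,y) = sum over A in 2^E of x^(r(E)-r(A)) * y^(|A|-r(A)).
G has 5 vertices, 5 edges. r(E) = 4.
Enumerate all 2^5 = 32 subsets.
Count subsets with r(E)-r(A)=2 and |A|-r(A)=0: 10.

10


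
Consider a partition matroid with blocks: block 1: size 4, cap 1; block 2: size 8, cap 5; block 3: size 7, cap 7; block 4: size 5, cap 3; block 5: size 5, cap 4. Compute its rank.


Rank of a partition matroid = sum of min(|Si|, ci) for each block.
= min(4,1) + min(8,5) + min(7,7) + min(5,3) + min(5,4)
= 1 + 5 + 7 + 3 + 4
= 20.

20
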